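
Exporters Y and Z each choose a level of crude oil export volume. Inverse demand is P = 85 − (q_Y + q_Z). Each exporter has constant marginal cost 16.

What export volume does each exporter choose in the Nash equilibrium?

Exporter Y's profit: π = q_Y(85 − (q_Y + q_Z)) − 16q_Y.
∂π/∂q_Y = 69 − 2q_Y − q_Z = 0, so q_Y = 34.5 − 0.5q_Z.
By symmetry q_Z = q_Y; substituting into the reaction function, 1.5q_Y = 34.5 and q_Y = 23.

23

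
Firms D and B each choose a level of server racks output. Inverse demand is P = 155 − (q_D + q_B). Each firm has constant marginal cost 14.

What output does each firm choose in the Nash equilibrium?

Firm D's profit: π = q_D(155 − (q_D + q_B)) − 14q_D.
∂π/∂q_D = 141 − 2q_D − q_B = 0, so q_D = 70.5 − 0.5q_B.
By symmetry q_B = q_D; substituting into the reaction function, 1.5q_D = 70.5 and q_D = 47.

47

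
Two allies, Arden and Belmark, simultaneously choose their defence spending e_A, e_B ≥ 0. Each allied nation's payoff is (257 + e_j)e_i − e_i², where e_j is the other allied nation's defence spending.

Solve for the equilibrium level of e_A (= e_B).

257

Arden's payoff is (257 + e_B)e_A − e_A².
∂π/∂e_A = 257 + e_B − 2e_A = 0, so e_A = 128.5 + 0.5e_B.
The game is symmetric, so in equilibrium e_B = e_A: the reaction function gives 0.5e_A = 128.5, hence e_A = 257.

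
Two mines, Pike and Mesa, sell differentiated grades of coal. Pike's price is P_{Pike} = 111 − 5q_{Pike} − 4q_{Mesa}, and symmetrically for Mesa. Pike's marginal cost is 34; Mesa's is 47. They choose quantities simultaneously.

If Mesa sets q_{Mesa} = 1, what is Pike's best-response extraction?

7.3

Mine Pike's profit: π = q_{Pike}(111 − 5q_{Pike} − 4q_{Mesa}) − 34q_{Pike}.
∂π/∂q_{Pike} = 77 − 10q_{Pike} − 4q_{Mesa} = 0 ⇒ q_{Pike} = 7.7 − 0.4q_{Mesa}.
At q_{Mesa} = 1: q_{Pike} = 7.7 − 0.4·1 = 7.3.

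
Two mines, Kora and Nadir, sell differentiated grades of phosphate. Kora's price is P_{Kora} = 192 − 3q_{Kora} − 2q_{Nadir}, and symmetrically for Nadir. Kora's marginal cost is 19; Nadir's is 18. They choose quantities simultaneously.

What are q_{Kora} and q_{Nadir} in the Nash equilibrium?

21.5625, 21.8125

Mine Kora's profit: π = q_{Kora}(192 − 3q_{Kora} − 2q_{Nadir}) − 19q_{Kora}.
∂π/∂q_{Kora} = 173 − 6q_{Kora} − 2q_{Nadir} = 0 ⇒ q_{Kora} = 173/6 − (1/3)q_{Nadir}.
Similarly q_{Nadir} = 29 − (1/3)q_{Kora}.
Plugging q_{Nadir} into Kora's best response: q_{Kora} = 173/6 − (1/3)(29 − (1/3)q_{Kora}) ⇒ (8/9)q_{Kora} = 115/6, so q_{Kora} = 21.5625.
Then q_{Nadir} = 29 − (1/3)·21.5625 = 21.8125.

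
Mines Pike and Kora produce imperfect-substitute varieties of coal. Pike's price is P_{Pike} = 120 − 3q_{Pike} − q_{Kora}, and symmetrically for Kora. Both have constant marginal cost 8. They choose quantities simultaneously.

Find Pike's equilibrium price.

56

Mine Pike's profit: π = q_{Pike}(120 − 3q_{Pike} − q_{Kora}) − 8q_{Pike}.
∂π/∂q_{Pike} = 112 − 6q_{Pike} − q_{Kora} = 0 ⇒ q_{Pike} = 56/3 − (1/6)q_{Kora}.
By symmetry q_{Kora} = q_{Pike}; substituting into the reaction function, (7/6)q_{Pike} = 56/3 and q_{Pike} = 16.
P_{Pike} = 120 − 3·16 − 16 = 56.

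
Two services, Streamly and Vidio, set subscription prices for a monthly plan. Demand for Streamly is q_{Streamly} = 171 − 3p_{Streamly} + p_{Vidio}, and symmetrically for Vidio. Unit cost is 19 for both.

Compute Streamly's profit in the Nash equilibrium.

Streamly's profit: π = (p_{Streamly} − 19)(171 − 3p_{Streamly} + p_{Vidio}).
∂π/∂p_{Streamly} = 228 − 6p_{Streamly} + p_{Vidio} = 0 ⇒ p_{Streamly} = 38 + (1/6)p_{Vidio}.
Setting p_{Streamly} = p_{Vidio} in the reaction function: p_{Streamly} = 38 + (1/6)p_{Streamly}, so p_{Streamly} = 38 / (5/6) = 45.6.
q_{Streamly} = 171 − 3·45.6 + 45.6 = 79.8.
Profit = (45.6 − 19)·79.8 = 2122.68.

2122.68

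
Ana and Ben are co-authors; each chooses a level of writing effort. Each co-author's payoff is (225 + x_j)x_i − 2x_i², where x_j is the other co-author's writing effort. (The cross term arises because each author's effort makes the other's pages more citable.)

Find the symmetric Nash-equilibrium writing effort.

75

Ana's payoff is (225 + x_B)x_A − 2x_A².
∂π/∂x_A = 225 + x_B − 4x_A = 0, so x_A = 56.25 + 0.25x_B.
Setting x_A = x_B in the reaction function: x_A = 56.25 + 0.25x_A, so x_A = 56.25 / 0.75 = 75.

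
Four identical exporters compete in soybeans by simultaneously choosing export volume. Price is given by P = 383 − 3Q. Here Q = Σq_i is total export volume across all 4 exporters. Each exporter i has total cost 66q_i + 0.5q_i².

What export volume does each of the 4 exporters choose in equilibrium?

A representative exporter's profit is π_i = q_i(383 − 3Q) − 66q_i − 0.5q_i², with Q = q_i + Σ_{j≠i} q_j.
First-order condition: 317 − 7q_i − 3Σ_{j≠i} q_j = 0.
Imposing symmetry (q_j = q for all j) turns Σ_{j≠i} q_j into 3q, so 317 = 16q and q = 19.8125.

19.8125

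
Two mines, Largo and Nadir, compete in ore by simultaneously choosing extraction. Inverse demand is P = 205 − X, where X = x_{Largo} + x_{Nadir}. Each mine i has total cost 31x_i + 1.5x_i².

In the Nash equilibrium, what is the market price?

147

Mine Largo's profit: π = x_{Largo}(205 − (x_{Largo} + x_{Nadir})) − 31x_{Largo} − 1.5x_{Largo}².
∂π/∂x_{Largo} = 174 − 5x_{Largo} − x_{Nadir} = 0, so x_{Largo} = 34.8 − 0.2x_{Nadir}.
Setting x_{Largo} = x_{Nadir} in the reaction function: x_{Largo} = 34.8 − 0.2x_{Largo}, so x_{Largo} = 34.8 / 1.2 = 29.
Equilibrium price: P = 205 − 58 = 147.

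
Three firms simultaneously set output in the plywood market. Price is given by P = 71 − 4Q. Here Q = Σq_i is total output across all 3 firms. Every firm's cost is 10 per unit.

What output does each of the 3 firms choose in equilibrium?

3.8125

A representative firm's profit is π_i = q_i(71 − 4Q) − 10q_i, with Q = q_i + Σ_{j≠i} q_j.
First-order condition: 61 − 8q_i − 4Σ_{j≠i} q_j = 0.
In a symmetric equilibrium every firm chooses the same q, so Σ_{j≠i} q_j = 2q. The condition becomes 61 − 16q = 0, giving q = 61/16 = 3.8125.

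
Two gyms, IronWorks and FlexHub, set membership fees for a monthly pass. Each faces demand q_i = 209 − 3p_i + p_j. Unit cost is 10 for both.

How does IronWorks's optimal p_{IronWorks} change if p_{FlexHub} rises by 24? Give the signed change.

IronWorks's profit: π = (p_{IronWorks} − 10)(209 − 3p_{IronWorks} + p_{FlexHub}).
∂π/∂p_{IronWorks} = 239 − 6p_{IronWorks} + p_{FlexHub} = 0 ⇒ p_{IronWorks} = 239/6 + (1/6)p_{FlexHub}.
The reaction-function slope is 1/6, so a 24-unit rise in p_{FlexHub} moves p_{IronWorks} by 1/6 × 24 = 4. IronWorks's best response rises — the actions are strategic complements.

4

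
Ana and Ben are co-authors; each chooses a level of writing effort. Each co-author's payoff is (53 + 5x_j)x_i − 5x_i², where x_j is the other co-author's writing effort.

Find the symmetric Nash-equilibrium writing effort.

Ana's payoff is (53 + 5x_B)x_A − 5x_A².
∂π/∂x_A = 53 + 5x_B − 10x_A = 0, so x_A = 5.3 + 0.5x_B.
The game is symmetric, so in equilibrium x_B = x_A: the reaction function gives 0.5x_A = 5.3, hence x_A = 10.6.

10.6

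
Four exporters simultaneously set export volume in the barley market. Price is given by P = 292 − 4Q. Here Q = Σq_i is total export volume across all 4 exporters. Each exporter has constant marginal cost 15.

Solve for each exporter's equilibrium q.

A representative exporter's profit is π_i = q_i(292 − 4Q) − 15q_i, with Q = q_i + Σ_{j≠i} q_j.
First-order condition: 277 − 8q_i − 4Σ_{j≠i} q_j = 0.
In a symmetric equilibrium every exporter chooses the same q, so Σ_{j≠i} q_j = 3q. The condition becomes 277 − 20q = 0, giving q = 277/20 = 13.85.

13.85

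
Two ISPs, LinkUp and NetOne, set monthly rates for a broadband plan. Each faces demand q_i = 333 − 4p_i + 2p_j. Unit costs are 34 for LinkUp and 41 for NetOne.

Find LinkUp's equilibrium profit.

LinkUp's profit: π = (p_{LinkUp} − 34)(333 − 4p_{LinkUp} + 2p_{NetOne}).
∂π/∂p_{LinkUp} = 469 − 8p_{LinkUp} + 2p_{NetOne} = 0 ⇒ p_{LinkUp} = 58.625 + 0.25p_{NetOne}.
Similarly p_{NetOne} = 62.125 + 0.25p_{LinkUp}.
Solving the two reaction functions simultaneously: (1 − (0.25)(0.25))p_{LinkUp} = 58.625 + 0.25·62.125, so 0.9375p_{LinkUp} = 2373/32 and p_{LinkUp} = 79.1.
Then p_{NetOne} = 62.125 + 0.25·79.1 = 81.9.
q_{LinkUp} = 333 − 4·79.1 + 2·81.9 = 180.4.
Profit = (79.1 − 34)·180.4 = 8136.04.

8136.04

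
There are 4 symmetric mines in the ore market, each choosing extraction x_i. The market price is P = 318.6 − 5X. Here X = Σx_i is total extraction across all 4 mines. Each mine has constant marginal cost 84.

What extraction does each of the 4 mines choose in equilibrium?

A representative mine's profit is π_i = x_i(318.6 − 5X) − 84x_i, with X = x_i + Σ_{j≠i} x_j.
First-order condition: 234.6 − 10x_i − 5Σ_{j≠i} x_j = 0.
With identical mines, set every x_j = x: then 234.6 − 10x − 15x = 0, i.e. x = 234.6/25 = 9.384.

9.384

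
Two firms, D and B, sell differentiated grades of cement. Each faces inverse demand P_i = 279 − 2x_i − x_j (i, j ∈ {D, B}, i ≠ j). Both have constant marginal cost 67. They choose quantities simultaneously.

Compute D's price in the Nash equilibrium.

151.8

Firm D's profit: π = x_D(279 − 2x_D − x_B) − 67x_D.
∂π/∂x_D = 212 − 4x_D − x_B = 0 ⇒ x_D = 53 − 0.25x_B.
By symmetry x_B = x_D; substituting into the reaction function, 1.25x_D = 53 and x_D = 42.4.
P_D = 279 − 2·42.4 − 42.4 = 151.8.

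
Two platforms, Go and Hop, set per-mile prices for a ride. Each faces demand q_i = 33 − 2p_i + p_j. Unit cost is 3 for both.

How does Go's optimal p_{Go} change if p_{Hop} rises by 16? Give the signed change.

Go's profit: π = (p_{Go} − 3)(33 − 2p_{Go} + p_{Hop}).
∂π/∂p_{Go} = 39 − 4p_{Go} + p_{Hop} = 0 ⇒ p_{Go} = 9.75 + 0.25p_{Hop}.
The reaction-function slope is 0.25, so a 16-unit rise in p_{Hop} moves p_{Go} by 0.25 × 16 = 4. Go's best response rises — the actions are strategic complements.

4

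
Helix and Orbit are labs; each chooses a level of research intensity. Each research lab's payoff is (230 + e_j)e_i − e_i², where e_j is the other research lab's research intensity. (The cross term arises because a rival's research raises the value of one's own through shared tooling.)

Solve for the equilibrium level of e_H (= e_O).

230

Helix's payoff is (230 + e_O)e_H − e_H².
∂π/∂e_H = 230 + e_O − 2e_H = 0, so e_H = 115 + 0.5e_O.
The game is symmetric, so in equilibrium e_O = e_H: the reaction function gives 0.5e_H = 115, hence e_H = 230.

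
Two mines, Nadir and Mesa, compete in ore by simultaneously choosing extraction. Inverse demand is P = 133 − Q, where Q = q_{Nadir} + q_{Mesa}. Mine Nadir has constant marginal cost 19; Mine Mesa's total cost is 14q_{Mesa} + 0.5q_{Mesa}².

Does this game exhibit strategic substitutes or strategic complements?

Mine Nadir's profit: π = q_{Nadir}(133 − (q_{Nadir} + q_{Mesa})) − 19q_{Nadir}.
∂π/∂q_{Nadir} = 114 − 2q_{Nadir} − q_{Mesa} = 0, so q_{Nadir} = 57 − 0.5q_{Mesa}.
The best-response slope dq_{Nadir}/dq_{Mesa} = −0.5 < 0: the reaction function is downward-sloping, so the choices are strategic substitutes.

strategic substitutes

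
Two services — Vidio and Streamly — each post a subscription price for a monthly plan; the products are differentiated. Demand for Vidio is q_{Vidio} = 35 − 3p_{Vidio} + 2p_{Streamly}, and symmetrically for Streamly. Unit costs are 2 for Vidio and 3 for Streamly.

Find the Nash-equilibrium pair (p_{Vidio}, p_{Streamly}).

Vidio's profit: π = (p_{Vidio} − 2)(35 − 3p_{Vidio} + 2p_{Streamly}).
∂π/∂p_{Vidio} = 41 − 6p_{Vidio} + 2p_{Streamly} = 0 ⇒ p_{Vidio} = 41/6 + (1/3)p_{Streamly}.
Similarly p_{Streamly} = 22/3 + (1/3)p_{Vidio}.
Substituting the second reaction function into the first: p_{Vidio} = 41/6 + (1/3)(22/3 + (1/3)p_{Vidio}), which gives (8/9)p_{Vidio} = 167/18 ⇒ p_{Vidio} = 10.4375.
Then p_{Streamly} = 22/3 + (1/3)·10.4375 = 10.8125.

10.4375, 10.8125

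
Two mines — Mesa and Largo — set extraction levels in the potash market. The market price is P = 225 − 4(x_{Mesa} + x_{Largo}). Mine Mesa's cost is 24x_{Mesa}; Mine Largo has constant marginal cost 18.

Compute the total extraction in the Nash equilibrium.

Mine Mesa's profit: π = x_{Mesa}(225 − 4(x_{Mesa} + x_{Largo})) − 24x_{Mesa}.
∂π/∂x_{Mesa} = 201 − 8x_{Mesa} − 4x_{Largo} = 0, so x_{Mesa} = 25.125 − 0.5x_{Largo}.
By the same steps for Largo: x_{Largo} = 25.875 − 0.5x_{Mesa}.
Substituting the second reaction function into the first: x_{Mesa} = 25.125 − 0.5(25.875 − 0.5x_{Mesa}), which gives 0.75x_{Mesa} = 12.1875 ⇒ x_{Mesa} = 16.25.
Then x_{Largo} = 25.875 − 0.5·16.25 = 17.75.
Total extraction: 16.25 + 17.75 = 34.

34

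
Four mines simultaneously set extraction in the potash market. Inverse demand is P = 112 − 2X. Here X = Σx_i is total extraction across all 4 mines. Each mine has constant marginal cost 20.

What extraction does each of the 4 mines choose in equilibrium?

A representative mine's profit is π_i = x_i(112 − 2X) − 20x_i, with X = x_i + Σ_{j≠i} x_j.
First-order condition: 92 − 4x_i − 2Σ_{j≠i} x_j = 0.
Imposing symmetry (x_j = x for all j) turns Σ_{j≠i} x_j into 3x, so 92 = 10x and x = 9.2.

9.2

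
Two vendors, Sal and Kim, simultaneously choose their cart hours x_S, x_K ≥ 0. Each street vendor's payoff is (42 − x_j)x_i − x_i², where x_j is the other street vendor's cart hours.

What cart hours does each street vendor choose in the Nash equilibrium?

Sal's payoff is (42 − x_K)x_S − x_S².
∂π/∂x_S = 42 − x_K − 2x_S = 0, so x_S = 21 − 0.5x_K.
The game is symmetric, so in equilibrium x_K = x_S: the reaction function gives 1.5x_S = 21, hence x_S = 14.

14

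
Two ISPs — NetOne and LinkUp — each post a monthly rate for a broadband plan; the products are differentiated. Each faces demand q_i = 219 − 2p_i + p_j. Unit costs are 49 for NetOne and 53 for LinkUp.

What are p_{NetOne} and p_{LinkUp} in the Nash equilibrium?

106.2, 107.8

NetOne's profit: π = (p_{NetOne} − 49)(219 − 2p_{NetOne} + p_{LinkUp}).
∂π/∂p_{NetOne} = 317 − 4p_{NetOne} + p_{LinkUp} = 0 ⇒ p_{NetOne} = 79.25 + 0.25p_{LinkUp}.
Similarly p_{LinkUp} = 81.25 + 0.25p_{NetOne}.
Solving the two reaction functions simultaneously: (1 − (0.25)(0.25))p_{NetOne} = 79.25 + 0.25·81.25, so 0.9375p_{NetOne} = 99.5625 and p_{NetOne} = 106.2.
Then p_{LinkUp} = 81.25 + 0.25·106.2 = 107.8.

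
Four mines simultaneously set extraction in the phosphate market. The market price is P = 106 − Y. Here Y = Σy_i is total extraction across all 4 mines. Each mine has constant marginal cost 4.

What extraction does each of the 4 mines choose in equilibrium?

20.4

A representative mine's profit is π_i = y_i(106 − Y) − 4y_i, with Y = y_i + Σ_{j≠i} y_j.
First-order condition: 102 − 2y_i − Σ_{j≠i} y_j = 0.
In a symmetric equilibrium every mine chooses the same y, so Σ_{j≠i} y_j = 3y. The condition becomes 102 − 5y = 0, giving y = 102/5 = 20.4.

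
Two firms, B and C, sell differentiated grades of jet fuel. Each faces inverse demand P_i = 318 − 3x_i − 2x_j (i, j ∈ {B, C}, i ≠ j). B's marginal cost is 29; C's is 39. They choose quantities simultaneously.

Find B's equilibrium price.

139.25

Firm B's profit: π = x_B(318 − 3x_B − 2x_C) − 29x_B.
∂π/∂x_B = 289 − 6x_B − 2x_C = 0 ⇒ x_B = 289/6 − (1/3)x_C.
Similarly x_C = 46.5 − (1/3)x_B.
Substituting the second reaction function into the first: x_B = 289/6 − (1/3)(46.5 − (1/3)x_B), which gives (8/9)x_B = 98/3 ⇒ x_B = 36.75.
Then x_C = 46.5 − (1/3)·36.75 = 34.25.
P_B = 318 − 3·36.75 − 2·34.25 = 139.25.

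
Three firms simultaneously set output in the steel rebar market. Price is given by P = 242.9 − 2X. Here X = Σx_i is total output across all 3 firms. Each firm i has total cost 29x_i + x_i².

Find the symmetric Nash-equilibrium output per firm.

21.39

A representative firm's profit is π_i = x_i(242.9 − 2X) − 29x_i − x_i², with X = x_i + Σ_{j≠i} x_j.
First-order condition: 213.9 − 6x_i − 2Σ_{j≠i} x_j = 0.
With identical firms, set every x_j = x: then 213.9 − 6x − 4x = 0, i.e. x = 213.9/10 = 21.39.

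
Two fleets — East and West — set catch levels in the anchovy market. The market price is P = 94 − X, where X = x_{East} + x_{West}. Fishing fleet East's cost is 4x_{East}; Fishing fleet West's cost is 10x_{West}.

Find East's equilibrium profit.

1024

Fishing fleet East's profit: π = x_{East}(94 − (x_{East} + x_{West})) − 4x_{East}.
∂π/∂x_{East} = 90 − 2x_{East} − x_{West} = 0, so x_{East} = 45 − 0.5x_{West}.
By the same steps for West: x_{West} = 42 − 0.5x_{East}.
Solving the two reaction functions simultaneously: (1 − (−0.5)(−0.5))x_{East} = 45 − 0.5·42, so 0.75x_{East} = 24 and x_{East} = 32.
Then x_{West} = 42 − 0.5·32 = 26.
Price P = 94 − 58 = 36.
East's profit: (36 − 4)·32 = 1024.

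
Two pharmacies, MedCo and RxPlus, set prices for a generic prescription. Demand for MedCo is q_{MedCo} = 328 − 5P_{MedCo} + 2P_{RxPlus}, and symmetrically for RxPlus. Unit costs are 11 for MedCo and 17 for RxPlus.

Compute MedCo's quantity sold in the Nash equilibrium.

187.5

MedCo's profit: π = (P_{MedCo} − 11)(328 − 5P_{MedCo} + 2P_{RxPlus}).
∂π/∂P_{MedCo} = 383 − 10P_{MedCo} + 2P_{RxPlus} = 0 ⇒ P_{MedCo} = 38.3 + 0.2P_{RxPlus}.
Similarly P_{RxPlus} = 41.3 + 0.2P_{MedCo}.
Solving the two reaction functions simultaneously: (1 − (0.2)(0.2))P_{MedCo} = 38.3 + 0.2·41.3, so 0.96P_{MedCo} = 46.56 and P_{MedCo} = 48.5.
Then P_{RxPlus} = 41.3 + 0.2·48.5 = 51.
q_{MedCo} = 328 − 5·48.5 + 2·51 = 187.5.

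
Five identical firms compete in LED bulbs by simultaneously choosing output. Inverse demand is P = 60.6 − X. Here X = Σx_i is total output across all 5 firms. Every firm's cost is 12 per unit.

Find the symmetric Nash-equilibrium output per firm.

A representative firm's profit is π_i = x_i(60.6 − X) − 12x_i, with X = x_i + Σ_{j≠i} x_j.
First-order condition: 48.6 − 2x_i − Σ_{j≠i} x_j = 0.
Imposing symmetry (x_j = x for all j) turns Σ_{j≠i} x_j into 4x, so 48.6 = 6x and x = 8.1.

8.1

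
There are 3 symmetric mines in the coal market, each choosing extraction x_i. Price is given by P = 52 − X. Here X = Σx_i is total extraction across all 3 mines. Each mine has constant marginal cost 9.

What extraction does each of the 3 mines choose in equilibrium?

A representative mine's profit is π_i = x_i(52 − X) − 9x_i, with X = x_i + Σ_{j≠i} x_j.
First-order condition: 43 − 2x_i − Σ_{j≠i} x_j = 0.
In a symmetric equilibrium every mine chooses the same x, so Σ_{j≠i} x_j = 2x. The condition becomes 43 − 4x = 0, giving x = 43/4 = 10.75.

10.75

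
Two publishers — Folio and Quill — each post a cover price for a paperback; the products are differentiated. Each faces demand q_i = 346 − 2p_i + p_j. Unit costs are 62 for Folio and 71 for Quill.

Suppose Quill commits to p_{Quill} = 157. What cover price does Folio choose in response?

Folio's profit: π = (p_{Folio} − 62)(346 − 2p_{Folio} + p_{Quill}).
∂π/∂p_{Folio} = 470 − 4p_{Folio} + p_{Quill} = 0 ⇒ p_{Folio} = 117.5 + 0.25p_{Quill}.
At p_{Quill} = 157: p_{Folio} = 117.5 + 0.25·157 = 156.75.

156.75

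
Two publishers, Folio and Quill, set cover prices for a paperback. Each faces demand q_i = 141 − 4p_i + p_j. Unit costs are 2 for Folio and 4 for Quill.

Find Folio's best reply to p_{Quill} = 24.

21.625

Folio's profit: π = (p_{Folio} − 2)(141 − 4p_{Folio} + p_{Quill}).
∂π/∂p_{Folio} = 149 − 8p_{Folio} + p_{Quill} = 0 ⇒ p_{Folio} = 18.625 + 0.125p_{Quill}.
At p_{Quill} = 24: p_{Folio} = 18.625 + 0.125·24 = 21.625.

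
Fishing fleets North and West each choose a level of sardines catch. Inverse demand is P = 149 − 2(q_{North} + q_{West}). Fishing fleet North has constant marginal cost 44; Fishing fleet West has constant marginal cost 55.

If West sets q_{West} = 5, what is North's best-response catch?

Fishing fleet North's profit: π = q_{North}(149 − 2(q_{North} + q_{West})) − 44q_{North}.
∂π/∂q_{North} = 105 − 4q_{North} − 2q_{West} = 0, so q_{North} = 26.25 − 0.5q_{West}.
At q_{West} = 5: q_{North} = 26.25 − 0.5·5 = 23.75.

23.75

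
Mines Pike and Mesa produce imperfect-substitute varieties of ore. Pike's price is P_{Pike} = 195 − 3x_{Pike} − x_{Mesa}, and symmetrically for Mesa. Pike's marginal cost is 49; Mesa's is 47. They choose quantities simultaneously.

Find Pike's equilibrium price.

Mine Pike's profit: π = x_{Pike}(195 − 3x_{Pike} − x_{Mesa}) − 49x_{Pike}.
∂π/∂x_{Pike} = 146 − 6x_{Pike} − x_{Mesa} = 0 ⇒ x_{Pike} = 73/3 − (1/6)x_{Mesa}.
Similarly x_{Mesa} = 74/3 − (1/6)x_{Pike}.
Substituting the second reaction function into the first: x_{Pike} = 73/3 − (1/6)(74/3 − (1/6)x_{Pike}), which gives (35/36)x_{Pike} = 182/9 ⇒ x_{Pike} = 20.8.
Then x_{Mesa} = 74/3 − (1/6)·20.8 = 21.2.
P_{Pike} = 195 − 3·20.8 − 21.2 = 111.4.

111.4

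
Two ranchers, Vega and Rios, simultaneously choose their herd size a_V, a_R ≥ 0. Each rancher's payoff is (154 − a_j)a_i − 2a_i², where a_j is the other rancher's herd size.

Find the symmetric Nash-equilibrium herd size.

30.8

Vega's payoff is (154 − a_R)a_V − 2a_V².
∂π/∂a_V = 154 − a_R − 4a_V = 0, so a_V = 38.5 − 0.25a_R.
By symmetry a_R = a_V; substituting into the reaction function, 1.25a_V = 38.5 and a_V = 30.8.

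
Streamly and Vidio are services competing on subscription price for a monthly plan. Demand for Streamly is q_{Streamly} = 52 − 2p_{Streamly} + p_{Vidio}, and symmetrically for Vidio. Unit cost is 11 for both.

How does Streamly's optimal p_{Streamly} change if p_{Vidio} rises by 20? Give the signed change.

Streamly's profit: π = (p_{Streamly} − 11)(52 − 2p_{Streamly} + p_{Vidio}).
∂π/∂p_{Streamly} = 74 − 4p_{Streamly} + p_{Vidio} = 0 ⇒ p_{Streamly} = 18.5 + 0.25p_{Vidio}.
The reaction-function slope is 0.25, so a 20-unit rise in p_{Vidio} moves p_{Streamly} by 0.25 × 20 = 5. Streamly's best response rises — the actions are strategic complements.

5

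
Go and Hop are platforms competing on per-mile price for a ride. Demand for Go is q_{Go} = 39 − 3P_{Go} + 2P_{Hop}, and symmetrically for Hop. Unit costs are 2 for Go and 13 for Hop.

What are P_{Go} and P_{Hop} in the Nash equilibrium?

13.3125, 17.4375

Go's profit: π = (P_{Go} − 2)(39 − 3P_{Go} + 2P_{Hop}).
∂π/∂P_{Go} = 45 − 6P_{Go} + 2P_{Hop} = 0 ⇒ P_{Go} = 7.5 + (1/3)P_{Hop}.
Similarly P_{Hop} = 13 + (1/3)P_{Go}.
Substituting the second reaction function into the first: P_{Go} = 7.5 + (1/3)(13 + (1/3)P_{Go}), which gives (8/9)P_{Go} = 71/6 ⇒ P_{Go} = 13.3125.
Then P_{Hop} = 13 + (1/3)·13.3125 = 17.4375.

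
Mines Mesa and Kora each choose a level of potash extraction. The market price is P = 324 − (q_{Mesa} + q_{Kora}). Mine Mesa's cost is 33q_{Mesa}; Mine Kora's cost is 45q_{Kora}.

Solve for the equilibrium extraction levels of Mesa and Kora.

Mine Mesa's profit: π = q_{Mesa}(324 − (q_{Mesa} + q_{Kora})) − 33q_{Mesa}.
∂π/∂q_{Mesa} = 291 − 2q_{Mesa} − q_{Kora} = 0, so q_{Mesa} = 145.5 − 0.5q_{Kora}.
By the same steps for Kora: q_{Kora} = 139.5 − 0.5q_{Mesa}.
Plugging q_{Kora} into Mesa's best response: q_{Mesa} = 145.5 − 0.5(139.5 − 0.5q_{Mesa}) ⇒ 0.75q_{Mesa} = 75.75, so q_{Mesa} = 101.
Then q_{Kora} = 139.5 − 0.5·101 = 89.

101, 89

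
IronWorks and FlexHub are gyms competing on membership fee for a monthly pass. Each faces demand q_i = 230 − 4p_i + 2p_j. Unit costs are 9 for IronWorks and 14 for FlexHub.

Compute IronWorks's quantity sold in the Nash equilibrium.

144

IronWorks's profit: π = (p_{IronWorks} − 9)(230 − 4p_{IronWorks} + 2p_{FlexHub}).
∂π/∂p_{IronWorks} = 266 − 8p_{IronWorks} + 2p_{FlexHub} = 0 ⇒ p_{IronWorks} = 33.25 + 0.25p_{FlexHub}.
Similarly p_{FlexHub} = 35.75 + 0.25p_{IronWorks}.
Solving the two reaction functions simultaneously: (1 − (0.25)(0.25))p_{IronWorks} = 33.25 + 0.25·35.75, so 0.9375p_{IronWorks} = 42.1875 and p_{IronWorks} = 45.
Then p_{FlexHub} = 35.75 + 0.25·45 = 47.
q_{IronWorks} = 230 − 4·45 + 2·47 = 144.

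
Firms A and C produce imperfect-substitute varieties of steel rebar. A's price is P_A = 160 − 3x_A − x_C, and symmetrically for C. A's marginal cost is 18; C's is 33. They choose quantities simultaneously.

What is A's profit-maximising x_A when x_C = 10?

22

Firm A's profit: π = x_A(160 − 3x_A − x_C) − 18x_A.
∂π/∂x_A = 142 − 6x_A − x_C = 0 ⇒ x_A = 71/3 − (1/6)x_C.
At x_C = 10: x_A = 71/3 − (1/6)·10 = 22.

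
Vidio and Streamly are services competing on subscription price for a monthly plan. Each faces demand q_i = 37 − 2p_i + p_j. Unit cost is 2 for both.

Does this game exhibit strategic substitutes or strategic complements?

strategic complements

Vidio's profit: π = (p_{Vidio} − 2)(37 − 2p_{Vidio} + p_{Streamly}).
∂π/∂p_{Vidio} = 41 − 4p_{Vidio} + p_{Streamly} = 0 ⇒ p_{Vidio} = 10.25 + 0.25p_{Streamly}.
The best-response slope dp_{Vidio}/dp_{Streamly} = 0.25 > 0: the reaction function is upward-sloping, so the choices are strategic complements.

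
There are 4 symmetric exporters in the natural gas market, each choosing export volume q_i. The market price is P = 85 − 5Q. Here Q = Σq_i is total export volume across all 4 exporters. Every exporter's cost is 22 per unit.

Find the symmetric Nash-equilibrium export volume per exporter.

2.52

A representative exporter's profit is π_i = q_i(85 − 5Q) − 22q_i, with Q = q_i + Σ_{j≠i} q_j.
First-order condition: 63 − 10q_i − 5Σ_{j≠i} q_j = 0.
With identical exporters, set every q_j = q: then 63 − 10q − 15q = 0, i.e. q = 63/25 = 2.52.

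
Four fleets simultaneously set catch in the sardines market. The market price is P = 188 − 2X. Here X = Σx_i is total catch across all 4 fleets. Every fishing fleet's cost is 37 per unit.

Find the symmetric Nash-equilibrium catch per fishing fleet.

A representative fishing fleet's profit is π_i = x_i(188 − 2X) − 37x_i, with X = x_i + Σ_{j≠i} x_j.
First-order condition: 151 − 4x_i − 2Σ_{j≠i} x_j = 0.
With identical fishing fleets, set every x_j = x: then 151 − 4x − 6x = 0, i.e. x = 151/10 = 15.1.

15.1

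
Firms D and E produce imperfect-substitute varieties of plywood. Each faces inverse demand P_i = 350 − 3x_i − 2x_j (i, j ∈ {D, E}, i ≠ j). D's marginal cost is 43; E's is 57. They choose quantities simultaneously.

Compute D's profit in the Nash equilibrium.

4621.6875

Firm D's profit: π = x_D(350 − 3x_D − 2x_E) − 43x_D.
∂π/∂x_D = 307 − 6x_D − 2x_E = 0 ⇒ x_D = 307/6 − (1/3)x_E.
Similarly x_E = 293/6 − (1/3)x_D.
Plugging x_E into D's best response: x_D = 307/6 − (1/3)(293/6 − (1/3)x_D) ⇒ (8/9)x_D = 314/9, so x_D = 39.25.
Then x_E = 293/6 − (1/3)·39.25 = 35.75.
P_D = 350 − 3·39.25 − 2·35.75 = 160.75.
Profit = (160.75 − 43)·39.25 = 4621.6875.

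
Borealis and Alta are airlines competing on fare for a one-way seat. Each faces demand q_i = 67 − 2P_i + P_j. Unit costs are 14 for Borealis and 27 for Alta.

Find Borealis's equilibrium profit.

752.72

Borealis's profit: π = (P_{Borealis} − 14)(67 − 2P_{Borealis} + P_{Alta}).
∂π/∂P_{Borealis} = 95 − 4P_{Borealis} + P_{Alta} = 0 ⇒ P_{Borealis} = 23.75 + 0.25P_{Alta}.
Similarly P_{Alta} = 30.25 + 0.25P_{Borealis}.
Plugging P_{Alta} into Borealis's best response: P_{Borealis} = 23.75 + 0.25(30.25 + 0.25P_{Borealis}) ⇒ 0.9375P_{Borealis} = 31.3125, so P_{Borealis} = 33.4.
Then P_{Alta} = 30.25 + 0.25·33.4 = 38.6.
q_{Borealis} = 67 − 2·33.4 + 38.6 = 38.8.
Profit = (33.4 − 14)·38.8 = 752.72.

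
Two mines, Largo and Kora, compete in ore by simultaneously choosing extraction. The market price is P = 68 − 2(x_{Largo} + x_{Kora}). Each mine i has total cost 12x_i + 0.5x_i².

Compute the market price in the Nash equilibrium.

Mine Largo's profit: π = x_{Largo}(68 − 2(x_{Largo} + x_{Kora})) − 12x_{Largo} − 0.5x_{Largo}².
∂π/∂x_{Largo} = 56 − 5x_{Largo} − 2x_{Kora} = 0, so x_{Largo} = 11.2 − 0.4x_{Kora}.
Setting x_{Largo} = x_{Kora} in the reaction function: x_{Largo} = 11.2 − 0.4x_{Largo}, so x_{Largo} = 11.2 / 1.4 = 8.
Equilibrium price: P = 68 − 2·16 = 36.

36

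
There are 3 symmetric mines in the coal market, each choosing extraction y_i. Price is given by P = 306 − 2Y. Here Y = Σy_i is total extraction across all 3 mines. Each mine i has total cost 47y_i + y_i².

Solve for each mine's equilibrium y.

A representative mine's profit is π_i = y_i(306 − 2Y) − 47y_i − y_i², with Y = y_i + Σ_{j≠i} y_j.
First-order condition: 259 − 6y_i − 2Σ_{j≠i} y_j = 0.
With identical mines, set every y_j = y: then 259 − 6y − 4y = 0, i.e. y = 259/10 = 25.9.

25.9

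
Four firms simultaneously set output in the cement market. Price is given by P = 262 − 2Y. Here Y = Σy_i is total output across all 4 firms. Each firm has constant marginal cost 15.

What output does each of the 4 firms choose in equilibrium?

24.7

A representative firm's profit is π_i = y_i(262 − 2Y) − 15y_i, with Y = y_i + Σ_{j≠i} y_j.
First-order condition: 247 − 4y_i − 2Σ_{j≠i} y_j = 0.
With identical firms, set every y_j = y: then 247 − 4y − 6y = 0, i.e. y = 247/10 = 24.7.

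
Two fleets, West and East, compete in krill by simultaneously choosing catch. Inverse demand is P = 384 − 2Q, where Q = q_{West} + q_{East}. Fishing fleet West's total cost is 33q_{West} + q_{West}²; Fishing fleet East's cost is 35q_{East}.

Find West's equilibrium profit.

Fishing fleet West's profit: π = q_{West}(384 − 2(q_{West} + q_{East})) − 33q_{West} − q_{West}².
∂π/∂q_{West} = 351 − 6q_{West} − 2q_{East} = 0, so q_{West} = 58.5 − (1/3)q_{East}.
For East: ∂π/∂q_{East} = 349 − 4q_{East} − 2q_{West} = 0 ⇒ q_{East} = 87.25 − 0.5q_{West}.
Substituting the second reaction function into the first: q_{West} = 58.5 − (1/3)(87.25 − 0.5q_{West}), which gives (5/6)q_{West} = 353/12 ⇒ q_{West} = 35.3.
Then q_{East} = 87.25 − 0.5·35.3 = 69.6.
Price P = 384 − 2·104.9 = 174.2.
West's profit: (174.2 − 33)·35.3 − (35.3)² = 3738.27.

3738.27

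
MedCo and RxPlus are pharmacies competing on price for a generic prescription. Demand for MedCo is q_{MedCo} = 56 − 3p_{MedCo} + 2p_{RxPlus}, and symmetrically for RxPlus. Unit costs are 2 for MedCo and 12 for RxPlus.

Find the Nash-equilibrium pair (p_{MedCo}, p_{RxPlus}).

MedCo's profit: π = (p_{MedCo} − 2)(56 − 3p_{MedCo} + 2p_{RxPlus}).
∂π/∂p_{MedCo} = 62 − 6p_{MedCo} + 2p_{RxPlus} = 0 ⇒ p_{MedCo} = 31/3 + (1/3)p_{RxPlus}.
Similarly p_{RxPlus} = 46/3 + (1/3)p_{MedCo}.
Substituting the second reaction function into the first: p_{MedCo} = 31/3 + (1/3)(46/3 + (1/3)p_{MedCo}), which gives (8/9)p_{MedCo} = 139/9 ⇒ p_{MedCo} = 17.375.
Then p_{RxPlus} = 46/3 + (1/3)·17.375 = 21.125.

17.375, 21.125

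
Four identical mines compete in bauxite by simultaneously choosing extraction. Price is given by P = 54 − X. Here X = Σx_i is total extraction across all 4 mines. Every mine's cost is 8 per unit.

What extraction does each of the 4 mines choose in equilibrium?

A representative mine's profit is π_i = x_i(54 − X) − 8x_i, with X = x_i + Σ_{j≠i} x_j.
First-order condition: 46 − 2x_i − Σ_{j≠i} x_j = 0.
Imposing symmetry (x_j = x for all j) turns Σ_{j≠i} x_j into 3x, so 46 = 5x and x = 9.2.

9.2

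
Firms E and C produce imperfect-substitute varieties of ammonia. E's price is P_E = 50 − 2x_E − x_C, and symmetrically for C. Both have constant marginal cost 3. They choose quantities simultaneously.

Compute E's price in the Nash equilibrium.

Firm E's profit: π = x_E(50 − 2x_E − x_C) − 3x_E.
∂π/∂x_E = 47 − 4x_E − x_C = 0 ⇒ x_E = 11.75 − 0.25x_C.
By symmetry x_C = x_E; substituting into the reaction function, 1.25x_E = 11.75 and x_E = 9.4.
P_E = 50 − 2·9.4 − 9.4 = 21.8.

21.8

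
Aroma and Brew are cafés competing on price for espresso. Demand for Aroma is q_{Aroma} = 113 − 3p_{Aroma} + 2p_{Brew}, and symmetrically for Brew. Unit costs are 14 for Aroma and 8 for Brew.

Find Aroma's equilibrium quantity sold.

70.875

Aroma's profit: π = (p_{Aroma} − 14)(113 − 3p_{Aroma} + 2p_{Brew}).
∂π/∂p_{Aroma} = 155 − 6p_{Aroma} + 2p_{Brew} = 0 ⇒ p_{Aroma} = 155/6 + (1/3)p_{Brew}.
Similarly p_{Brew} = 137/6 + (1/3)p_{Aroma}.
Substituting the second reaction function into the first: p_{Aroma} = 155/6 + (1/3)(137/6 + (1/3)p_{Aroma}), which gives (8/9)p_{Aroma} = 301/9 ⇒ p_{Aroma} = 37.625.
Then p_{Brew} = 137/6 + (1/3)·37.625 = 35.375.
q_{Aroma} = 113 − 3·37.625 + 2·35.375 = 70.875.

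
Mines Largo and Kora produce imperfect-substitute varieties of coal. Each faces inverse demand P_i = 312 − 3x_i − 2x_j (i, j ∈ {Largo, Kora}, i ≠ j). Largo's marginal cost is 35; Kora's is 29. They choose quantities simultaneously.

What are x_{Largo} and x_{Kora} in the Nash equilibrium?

34.25, 35.75

Mine Largo's profit: π = x_{Largo}(312 − 3x_{Largo} − 2x_{Kora}) − 35x_{Largo}.
∂π/∂x_{Largo} = 277 − 6x_{Largo} − 2x_{Kora} = 0 ⇒ x_{Largo} = 277/6 − (1/3)x_{Kora}.
Similarly x_{Kora} = 283/6 − (1/3)x_{Largo}.
Substituting the second reaction function into the first: x_{Largo} = 277/6 − (1/3)(283/6 − (1/3)x_{Largo}), which gives (8/9)x_{Largo} = 274/9 ⇒ x_{Largo} = 34.25.
Then x_{Kora} = 283/6 − (1/3)·34.25 = 35.75.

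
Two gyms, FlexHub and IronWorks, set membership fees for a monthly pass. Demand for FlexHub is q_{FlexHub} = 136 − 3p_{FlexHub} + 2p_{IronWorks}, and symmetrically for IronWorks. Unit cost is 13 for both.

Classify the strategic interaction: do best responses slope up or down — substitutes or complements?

strategic complements

FlexHub's profit: π = (p_{FlexHub} − 13)(136 − 3p_{FlexHub} + 2p_{IronWorks}).
∂π/∂p_{FlexHub} = 175 − 6p_{FlexHub} + 2p_{IronWorks} = 0 ⇒ p_{FlexHub} = 175/6 + (1/3)p_{IronWorks}.
The best-response slope dp_{FlexHub}/dp_{IronWorks} = 1/3 > 0: the reaction function is upward-sloping, so the choices are strategic complements.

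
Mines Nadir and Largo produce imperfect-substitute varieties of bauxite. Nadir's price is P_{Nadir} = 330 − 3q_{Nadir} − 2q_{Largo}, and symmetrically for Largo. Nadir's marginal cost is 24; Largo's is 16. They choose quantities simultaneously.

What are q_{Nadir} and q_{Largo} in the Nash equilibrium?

37.75, 39.75

Mine Nadir's profit: π = q_{Nadir}(330 − 3q_{Nadir} − 2q_{Largo}) − 24q_{Nadir}.
∂π/∂q_{Nadir} = 306 − 6q_{Nadir} − 2q_{Largo} = 0 ⇒ q_{Nadir} = 51 − (1/3)q_{Largo}.
Similarly q_{Largo} = 157/3 − (1/3)q_{Nadir}.
Solving the two reaction functions simultaneously: (1 − (−1/3)(−1/3))q_{Nadir} = 51 − (1/3)·(157/3), so (8/9)q_{Nadir} = 302/9 and q_{Nadir} = 37.75.
Then q_{Largo} = 157/3 − (1/3)·37.75 = 39.75.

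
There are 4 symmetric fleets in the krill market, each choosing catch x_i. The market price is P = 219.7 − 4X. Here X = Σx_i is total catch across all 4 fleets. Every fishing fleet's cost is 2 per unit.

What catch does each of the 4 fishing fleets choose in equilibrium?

A representative fishing fleet's profit is π_i = x_i(219.7 − 4X) − 2x_i, with X = x_i + Σ_{j≠i} x_j.
First-order condition: 217.7 − 8x_i − 4Σ_{j≠i} x_j = 0.
Imposing symmetry (x_j = x for all j) turns Σ_{j≠i} x_j into 3x, so 217.7 = 20x and x = 10.885.

10.885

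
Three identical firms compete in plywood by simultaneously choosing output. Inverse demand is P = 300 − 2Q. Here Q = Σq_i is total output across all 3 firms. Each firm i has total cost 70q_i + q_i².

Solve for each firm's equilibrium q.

A representative firm's profit is π_i = q_i(300 − 2Q) − 70q_i − q_i², with Q = q_i + Σ_{j≠i} q_j.
First-order condition: 230 − 6q_i − 2Σ_{j≠i} q_j = 0.
With identical firms, set every q_j = q: then 230 − 6q − 4q = 0, i.e. q = 230/10 = 23.

23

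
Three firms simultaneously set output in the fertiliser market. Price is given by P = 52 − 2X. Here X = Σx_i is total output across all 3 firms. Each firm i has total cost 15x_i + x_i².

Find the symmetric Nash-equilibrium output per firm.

3.7

A representative firm's profit is π_i = x_i(52 − 2X) − 15x_i − x_i², with X = x_i + Σ_{j≠i} x_j.
First-order condition: 37 − 6x_i − 2Σ_{j≠i} x_j = 0.
With identical firms, set every x_j = x: then 37 − 6x − 4x = 0, i.e. x = 37/10 = 3.7.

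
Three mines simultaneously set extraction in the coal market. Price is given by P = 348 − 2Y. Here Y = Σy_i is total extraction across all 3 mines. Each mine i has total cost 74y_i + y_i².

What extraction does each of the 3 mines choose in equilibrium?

A representative mine's profit is π_i = y_i(348 − 2Y) − 74y_i − y_i², with Y = y_i + Σ_{j≠i} y_j.
First-order condition: 274 − 6y_i − 2Σ_{j≠i} y_j = 0.
With identical mines, set every y_j = y: then 274 − 6y − 4y = 0, i.e. y = 274/10 = 27.4.

27.4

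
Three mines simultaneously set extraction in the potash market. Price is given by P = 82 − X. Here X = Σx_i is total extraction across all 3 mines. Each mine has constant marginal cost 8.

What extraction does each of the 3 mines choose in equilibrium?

A representative mine's profit is π_i = x_i(82 − X) − 8x_i, with X = x_i + Σ_{j≠i} x_j.
First-order condition: 74 − 2x_i − Σ_{j≠i} x_j = 0.
Imposing symmetry (x_j = x for all j) turns Σ_{j≠i} x_j into 2x, so 74 = 4x and x = 18.5.

18.5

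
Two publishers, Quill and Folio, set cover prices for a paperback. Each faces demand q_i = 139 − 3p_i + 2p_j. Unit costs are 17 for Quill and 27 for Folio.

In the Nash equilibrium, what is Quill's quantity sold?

Quill's profit: π = (p_{Quill} − 17)(139 − 3p_{Quill} + 2p_{Folio}).
∂π/∂p_{Quill} = 190 − 6p_{Quill} + 2p_{Folio} = 0 ⇒ p_{Quill} = 95/3 + (1/3)p_{Folio}.
Similarly p_{Folio} = 110/3 + (1/3)p_{Quill}.
Solving the two reaction functions simultaneously: (1 − (1/3)(1/3))p_{Quill} = 95/3 + (1/3)·(110/3), so (8/9)p_{Quill} = 395/9 and p_{Quill} = 49.375.
Then p_{Folio} = 110/3 + (1/3)·49.375 = 53.125.
q_{Quill} = 139 − 3·49.375 + 2·53.125 = 97.125.

97.125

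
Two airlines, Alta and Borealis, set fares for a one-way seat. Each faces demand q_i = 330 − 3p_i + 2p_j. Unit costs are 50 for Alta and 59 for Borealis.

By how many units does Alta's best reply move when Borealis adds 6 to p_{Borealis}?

Alta's profit: π = (p_{Alta} − 50)(330 − 3p_{Alta} + 2p_{Borealis}).
∂π/∂p_{Alta} = 480 − 6p_{Alta} + 2p_{Borealis} = 0 ⇒ p_{Alta} = 80 + (1/3)p_{Borealis}.
The reaction-function slope is 1/3, so a 6-unit rise in p_{Borealis} moves p_{Alta} by 1/3 × 6 = 2. Alta's best response rises — the actions are strategic complements.

2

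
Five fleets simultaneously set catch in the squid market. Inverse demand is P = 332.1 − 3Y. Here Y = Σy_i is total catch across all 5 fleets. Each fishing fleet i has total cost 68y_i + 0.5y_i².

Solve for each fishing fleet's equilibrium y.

13.9

A representative fishing fleet's profit is π_i = y_i(332.1 − 3Y) − 68y_i − 0.5y_i², with Y = y_i + Σ_{j≠i} y_j.
First-order condition: 264.1 − 7y_i − 3Σ_{j≠i} y_j = 0.
With identical fishing fleets, set every y_j = y: then 264.1 − 7y − 12y = 0, i.e. y = 264.1/19 = 13.9.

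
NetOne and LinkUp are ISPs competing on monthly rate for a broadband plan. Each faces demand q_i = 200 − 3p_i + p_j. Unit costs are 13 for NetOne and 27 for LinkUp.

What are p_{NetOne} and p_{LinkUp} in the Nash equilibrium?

NetOne's profit: π = (p_{NetOne} − 13)(200 − 3p_{NetOne} + p_{LinkUp}).
∂π/∂p_{NetOne} = 239 − 6p_{NetOne} + p_{LinkUp} = 0 ⇒ p_{NetOne} = 239/6 + (1/6)p_{LinkUp}.
Similarly p_{LinkUp} = 281/6 + (1/6)p_{NetOne}.
Plugging p_{LinkUp} into NetOne's best response: p_{NetOne} = 239/6 + (1/6)(281/6 + (1/6)p_{NetOne}) ⇒ (35/36)p_{NetOne} = 1715/36, so p_{NetOne} = 49.
Then p_{LinkUp} = 281/6 + (1/6)·49 = 55.

49, 55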